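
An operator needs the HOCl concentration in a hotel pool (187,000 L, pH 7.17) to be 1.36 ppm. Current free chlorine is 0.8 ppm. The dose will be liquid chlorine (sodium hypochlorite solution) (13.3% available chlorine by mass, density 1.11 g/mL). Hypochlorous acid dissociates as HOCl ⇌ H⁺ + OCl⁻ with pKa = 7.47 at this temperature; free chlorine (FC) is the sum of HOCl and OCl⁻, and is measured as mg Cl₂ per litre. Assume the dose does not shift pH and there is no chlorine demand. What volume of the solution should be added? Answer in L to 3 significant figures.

1.57 L

[OCl⁻]/[HOCl] = 10^(pH − pKa) = 10^(7.17 − 7.47) = 0.5012; fraction as HOCl = 1/(1 + 0.5012) = 0.6661.
Free chlorine required for 1.36 ppm HOCl: 1.36 / 0.6661 = 2.042 ppm.
FC to add: 2.042 − 0.8 = 1.242 mg/L as Cl₂.
Cl₂ equivalent: 1.242 mg/L × 187,000 L = 232.2 g.
Product at 13.3% available Cl: 232.2 / 0.133 = 1746 g.
Volume: 1746 g ÷ 1.11 g/mL = 1573 mL.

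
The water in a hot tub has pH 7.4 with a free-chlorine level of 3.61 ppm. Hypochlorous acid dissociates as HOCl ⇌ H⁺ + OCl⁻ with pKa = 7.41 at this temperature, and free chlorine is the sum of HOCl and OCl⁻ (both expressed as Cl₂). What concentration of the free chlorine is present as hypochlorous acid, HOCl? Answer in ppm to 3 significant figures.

[OCl⁻]/[HOCl] = 10^(pH − pKa) = 10^(7.4 − 7.41) = 10^-0.01 = 0.9772.
Fraction as HOCl = 1 / (1 + 0.9772) = 0.5058.
HOCl = 0.5058 × 3.61 ppm = 1.826 ppm.

1.83 ppm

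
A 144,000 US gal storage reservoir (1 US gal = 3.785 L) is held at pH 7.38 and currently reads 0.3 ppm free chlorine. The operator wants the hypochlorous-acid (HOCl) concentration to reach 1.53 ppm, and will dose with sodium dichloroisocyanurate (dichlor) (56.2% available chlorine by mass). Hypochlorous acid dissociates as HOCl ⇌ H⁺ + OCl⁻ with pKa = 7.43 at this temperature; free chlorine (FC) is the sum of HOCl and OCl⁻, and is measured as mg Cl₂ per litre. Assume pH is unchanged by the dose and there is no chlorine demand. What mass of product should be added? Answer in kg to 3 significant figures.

2.52 kg

Volume: 144,000 US gal × 3.785 L/gal = 545,040 L.
[OCl⁻]/[HOCl] = 10^(pH − pKa) = 10^(7.38 − 7.43) = 0.8913; fraction as HOCl = 1/(1 + 0.8913) = 0.5288.
Free chlorine required for 1.53 ppm HOCl: 1.53 / 0.5288 = 2.894 ppm.
FC to add: 2.894 − 0.3 = 2.594 mg/L as Cl₂.
Cl₂ equivalent: 2.594 mg/L × 545,040 L = 1414 g.
Product at 56.2% available Cl: 1414 / 0.562 = 2515 g.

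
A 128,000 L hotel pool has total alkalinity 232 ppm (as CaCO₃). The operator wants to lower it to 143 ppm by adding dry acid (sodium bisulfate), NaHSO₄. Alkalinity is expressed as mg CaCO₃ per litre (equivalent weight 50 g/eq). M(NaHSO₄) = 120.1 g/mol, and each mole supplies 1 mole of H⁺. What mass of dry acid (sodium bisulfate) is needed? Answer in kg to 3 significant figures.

Alkalinity to neutralize: (232 − 143) = 89 mg/L as CaCO₃ × 128,000 L = 11,390 g as CaCO₃.
Equivalents of H⁺ required: 11,390 ÷ 50 g/eq = 227.8 eq = 227.8 mol NaHSO₄.
Mass of NaHSO₄: 227.8 × 120.1 = 27,360 g.

27.4 kg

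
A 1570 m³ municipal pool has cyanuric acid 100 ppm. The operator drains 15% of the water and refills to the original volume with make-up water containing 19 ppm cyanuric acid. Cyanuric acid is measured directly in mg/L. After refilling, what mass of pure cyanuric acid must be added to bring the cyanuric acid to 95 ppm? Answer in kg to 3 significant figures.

Volume: 1570 m³ = 1,570,000 L.
After draining 15% and refilling: 100 × 0.85 + 19 × 0.15 = 87.85 ppm.
Deficit to target: 95 − 87.85 = 7.15 mg/L.
Mass: 7.15 mg/L × 1,570,000 L = 11,230 g cyanuric acid.

11.2 kg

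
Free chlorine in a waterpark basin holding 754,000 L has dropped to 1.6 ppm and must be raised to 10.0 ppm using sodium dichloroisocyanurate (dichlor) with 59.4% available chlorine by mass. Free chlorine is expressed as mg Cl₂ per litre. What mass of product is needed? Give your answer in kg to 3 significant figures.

Chlorine deficit: 10.0 − 1.6 = 8.4 ppm = 8.4 mg/L as Cl₂.
Cl₂ equivalent needed: 8.4 mg/L × 754,000 L = 6,334,000 mg = 6334 g.
Product at 59.4% available chlorine: 6334 / 0.594 = 10,660 g.

10.7 kg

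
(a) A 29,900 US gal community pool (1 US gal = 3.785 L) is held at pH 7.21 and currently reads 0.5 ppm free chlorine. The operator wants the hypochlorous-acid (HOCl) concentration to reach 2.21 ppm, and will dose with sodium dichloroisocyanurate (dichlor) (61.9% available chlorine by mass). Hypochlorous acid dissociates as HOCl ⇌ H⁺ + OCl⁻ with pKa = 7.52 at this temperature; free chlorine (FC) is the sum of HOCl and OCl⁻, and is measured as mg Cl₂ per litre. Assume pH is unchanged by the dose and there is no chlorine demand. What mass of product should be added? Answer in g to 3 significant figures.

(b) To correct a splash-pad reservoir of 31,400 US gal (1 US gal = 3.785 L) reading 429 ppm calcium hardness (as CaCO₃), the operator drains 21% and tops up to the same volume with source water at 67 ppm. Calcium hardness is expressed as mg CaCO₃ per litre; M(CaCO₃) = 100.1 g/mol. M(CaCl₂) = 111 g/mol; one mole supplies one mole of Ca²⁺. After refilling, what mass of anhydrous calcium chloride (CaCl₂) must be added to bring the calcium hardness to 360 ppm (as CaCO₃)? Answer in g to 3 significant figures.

(a) 511 g; (b) 925 g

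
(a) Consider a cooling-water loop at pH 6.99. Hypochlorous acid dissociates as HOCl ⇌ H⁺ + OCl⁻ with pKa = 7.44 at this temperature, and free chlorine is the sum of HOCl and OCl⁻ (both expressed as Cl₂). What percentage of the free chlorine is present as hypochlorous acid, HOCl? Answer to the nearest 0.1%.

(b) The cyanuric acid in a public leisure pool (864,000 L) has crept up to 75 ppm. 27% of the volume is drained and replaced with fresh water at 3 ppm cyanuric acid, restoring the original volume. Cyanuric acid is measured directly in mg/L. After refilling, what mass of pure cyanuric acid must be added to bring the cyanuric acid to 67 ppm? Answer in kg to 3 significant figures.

(a) [OCl⁻]/[HOCl] = 10^(pH − pKa) = 10^(6.99 − 7.44) = 10^-0.45 = 0.3548.
(a) Fraction as HOCl = 1 / (1 + 0.3548) = 0.7381.

(b) After draining 27% and refilling: 75 × 0.73 + 3 × 0.27 = 55.56 ppm.
(b) Deficit to target: 67 − 55.56 = 11.44 mg/L.
(b) Mass: 11.44 mg/L × 864,000 L = 9884 g cyanuric acid.

(a) 73.8%; (b) 9.88 kg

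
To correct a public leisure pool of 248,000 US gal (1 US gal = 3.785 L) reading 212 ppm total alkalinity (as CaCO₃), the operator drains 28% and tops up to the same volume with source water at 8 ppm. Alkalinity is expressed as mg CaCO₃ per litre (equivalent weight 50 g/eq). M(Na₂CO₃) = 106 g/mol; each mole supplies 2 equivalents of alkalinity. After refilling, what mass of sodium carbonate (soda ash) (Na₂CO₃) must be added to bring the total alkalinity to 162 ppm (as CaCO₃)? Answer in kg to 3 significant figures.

7.08 kg

Volume: 248,000 US gal × 3.785 L/gal = 938,680 L.
After draining 28% and refilling: 212 × 0.72 + 8 × 0.28 = 154.88 ppm.
Deficit to target: 162 − 154.88 = 7.12 mg/L.
As CaCO₃: 7.12 mg/L × 938,680 L = 6683 g; ÷ 50 g/eq ÷ 2 = 66.83 mol Na₂CO₃.
Mass: 66.83 × 106 = 7084 g.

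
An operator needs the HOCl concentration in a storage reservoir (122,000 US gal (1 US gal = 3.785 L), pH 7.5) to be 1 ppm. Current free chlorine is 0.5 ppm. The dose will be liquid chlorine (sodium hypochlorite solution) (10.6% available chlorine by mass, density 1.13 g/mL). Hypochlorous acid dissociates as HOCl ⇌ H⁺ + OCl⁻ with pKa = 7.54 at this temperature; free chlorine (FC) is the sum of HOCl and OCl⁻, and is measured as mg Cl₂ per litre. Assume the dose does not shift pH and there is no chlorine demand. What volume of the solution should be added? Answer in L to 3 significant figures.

5.44 L

Volume: 122,000 US gal × 3.785 L/gal = 461,770 L.
[OCl⁻]/[HOCl] = 10^(pH − pKa) = 10^(7.5 − 7.54) = 0.912; fraction as HOCl = 1/(1 + 0.912) = 0.523.
Free chlorine required for 1 ppm HOCl: 1 / 0.523 = 1.912 ppm.
FC to add: 1.912 − 0.5 = 1.412 mg/L as Cl₂.
Cl₂ equivalent: 1.412 mg/L × 461,770 L = 652 g.
Product at 10.6% available Cl: 652 / 0.106 = 6151 g.
Volume: 6151 g ÷ 1.13 g/mL = 5444 mL.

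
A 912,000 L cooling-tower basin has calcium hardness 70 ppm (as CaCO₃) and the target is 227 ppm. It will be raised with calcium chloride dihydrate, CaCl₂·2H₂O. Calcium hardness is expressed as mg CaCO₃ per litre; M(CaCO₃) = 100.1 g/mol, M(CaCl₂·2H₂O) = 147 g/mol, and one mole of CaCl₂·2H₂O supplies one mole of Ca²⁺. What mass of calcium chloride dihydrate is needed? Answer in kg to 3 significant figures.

Hardness to add: (227 − 70) = 157 mg/L as CaCO₃ × 912,000 L = 143,200 g as CaCO₃.
Moles of Ca²⁺ (1 mol Ca²⁺ ≡ 1 mol CaCO₃): 143,200 / 100.1 g/mol = 1430 mol.
Mass of CaCl₂·2H₂O: 1430 × 147 = 210,300 g.

210 kg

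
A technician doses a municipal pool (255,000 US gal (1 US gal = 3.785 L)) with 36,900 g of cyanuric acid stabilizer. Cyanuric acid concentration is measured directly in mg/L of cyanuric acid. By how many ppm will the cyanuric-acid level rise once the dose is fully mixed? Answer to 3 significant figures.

Volume: 255,000 US gal × 3.785 L/gal = 965,175 L.
Rise: 36,900 g / 965,175 L × 1000 = 38.23 mg/L.

38.2 ppm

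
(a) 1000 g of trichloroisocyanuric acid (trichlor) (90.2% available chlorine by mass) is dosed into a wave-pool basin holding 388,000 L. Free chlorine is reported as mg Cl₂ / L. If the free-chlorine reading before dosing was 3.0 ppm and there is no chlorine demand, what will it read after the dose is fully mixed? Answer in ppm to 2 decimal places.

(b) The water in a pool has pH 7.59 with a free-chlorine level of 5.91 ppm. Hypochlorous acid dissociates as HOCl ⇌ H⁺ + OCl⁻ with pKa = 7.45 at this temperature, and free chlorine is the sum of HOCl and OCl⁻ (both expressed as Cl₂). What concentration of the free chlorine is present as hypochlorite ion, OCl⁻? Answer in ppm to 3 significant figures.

(a) Available chlorine delivered: 1000 g × 0.902 = 902 g as Cl₂.
(a) Concentration rise: 902 g / 388,000 L = 2.325 mg/L = 2.32 ppm.
(a) Final FC: 3.0 + 2.32 = 5.32 ppm.

(b) [OCl⁻]/[HOCl] = 10^(pH − pKa) = 10^(7.59 − 7.45) = 10^0.14 = 1.38.
(b) Fraction as HOCl = 1 / (1 + 1.38) = 0.4201.
(b) OCl⁻ = (1 − 0.4201) × 5.91 ppm = 3.427 ppm.

(a) 5.32 ppm; (b) 3.43 ppm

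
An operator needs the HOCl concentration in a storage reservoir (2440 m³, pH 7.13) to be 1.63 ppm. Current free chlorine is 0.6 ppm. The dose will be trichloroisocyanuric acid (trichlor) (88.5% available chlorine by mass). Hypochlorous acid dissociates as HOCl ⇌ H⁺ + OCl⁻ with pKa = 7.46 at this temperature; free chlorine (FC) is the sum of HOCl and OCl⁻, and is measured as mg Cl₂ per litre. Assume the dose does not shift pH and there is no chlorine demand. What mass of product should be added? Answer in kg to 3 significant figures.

4.94 kg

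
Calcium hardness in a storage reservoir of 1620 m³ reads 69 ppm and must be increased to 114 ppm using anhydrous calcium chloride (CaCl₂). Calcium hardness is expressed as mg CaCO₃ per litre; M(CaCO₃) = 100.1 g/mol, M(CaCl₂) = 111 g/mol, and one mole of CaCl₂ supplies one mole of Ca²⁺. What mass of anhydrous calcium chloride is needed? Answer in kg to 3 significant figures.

80.8 kg

Volume: 1620 m³ = 1,620,000 L.
Hardness to add: (114 − 69) = 45 mg/L as CaCO₃ × 1,620,000 L = 72,900 g as CaCO₃.
Moles of Ca²⁺ (1 mol Ca²⁺ ≡ 1 mol CaCO₃): 72,900 / 100.1 g/mol = 728.3 mol.
Mass of CaCl₂: 728.3 × 111 = 80,840 g.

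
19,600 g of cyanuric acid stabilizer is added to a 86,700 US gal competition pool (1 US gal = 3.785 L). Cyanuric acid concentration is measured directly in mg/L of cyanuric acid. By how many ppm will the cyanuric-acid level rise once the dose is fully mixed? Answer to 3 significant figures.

59.7 ppm

Volume: 86,700 US gal × 3.785 L/gal = 328,160 L.
Rise: 19,600 g / 328,160 L × 1000 = 59.73 mg/L.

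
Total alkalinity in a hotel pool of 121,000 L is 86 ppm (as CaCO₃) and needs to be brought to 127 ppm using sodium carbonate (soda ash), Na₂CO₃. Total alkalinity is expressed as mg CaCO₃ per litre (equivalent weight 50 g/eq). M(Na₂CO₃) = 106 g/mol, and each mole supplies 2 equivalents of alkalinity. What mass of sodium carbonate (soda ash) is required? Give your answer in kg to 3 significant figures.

Alkalinity to add: (127 − 86) = 41 mg/L as CaCO₃ × 121,000 L = 4961 g as CaCO₃.
Equivalents: 4961 g ÷ 50 g/eq = 99.22 eq.
Each mole of Na₂CO₃ supplies 2 eq, so 99.22 / 2 = 49.61 mol.
Mass: 49.61 mol × 106 g/mol = 5259 g.

5.26 kg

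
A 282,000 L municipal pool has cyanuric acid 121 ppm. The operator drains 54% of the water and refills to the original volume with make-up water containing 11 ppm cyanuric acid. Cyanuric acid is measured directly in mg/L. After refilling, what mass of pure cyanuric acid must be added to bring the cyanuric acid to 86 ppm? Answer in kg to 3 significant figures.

After draining 54% and refilling: 121 × 0.46 + 11 × 0.54 = 61.6 ppm.
Deficit to target: 86 − 61.6 = 24.4 mg/L.
Mass: 24.4 mg/L × 282,000 L = 6881 g cyanuric acid.

6.88 kg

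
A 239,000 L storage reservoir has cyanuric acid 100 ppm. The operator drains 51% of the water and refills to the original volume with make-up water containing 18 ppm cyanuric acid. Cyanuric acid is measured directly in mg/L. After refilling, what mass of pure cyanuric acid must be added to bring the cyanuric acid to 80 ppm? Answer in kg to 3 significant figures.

5.21 kg

After draining 51% and refilling: 100 × 0.49 + 18 × 0.51 = 58.18 ppm.
Deficit to target: 80 − 58.18 = 21.82 mg/L.
Mass: 21.82 mg/L × 239,000 L = 5215 g cyanuric acid.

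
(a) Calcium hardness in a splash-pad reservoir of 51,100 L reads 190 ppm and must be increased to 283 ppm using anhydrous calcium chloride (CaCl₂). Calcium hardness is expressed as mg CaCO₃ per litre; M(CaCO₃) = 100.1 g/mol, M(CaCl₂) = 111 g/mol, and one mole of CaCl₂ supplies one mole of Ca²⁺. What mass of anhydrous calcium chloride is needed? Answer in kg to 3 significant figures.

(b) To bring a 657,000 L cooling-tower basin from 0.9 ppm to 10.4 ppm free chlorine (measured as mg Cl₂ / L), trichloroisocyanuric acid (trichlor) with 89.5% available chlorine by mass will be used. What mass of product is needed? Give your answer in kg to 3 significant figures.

(a) Hardness to add: (283 − 190) = 93 mg/L as CaCO₃ × 51,100 L = 4752 g as CaCO₃.
(a) Moles of Ca²⁺ (1 mol Ca²⁺ ≡ 1 mol CaCO₃): 4752 / 100.1 g/mol = 47.48 mol.
(a) Mass of CaCl₂: 47.48 × 111 = 5270 g.

(b) Chlorine deficit: 10.4 − 0.9 = 9.5 ppm = 9.5 mg/L as Cl₂.
(b) Cl₂ equivalent needed: 9.5 mg/L × 657,000 L = 6,242,000 mg = 6242 g.
(b) Product at 89.5% available chlorine: 6242 / 0.895 = 6974 g.

(a) 5.27 kg; (b) 6.97 kg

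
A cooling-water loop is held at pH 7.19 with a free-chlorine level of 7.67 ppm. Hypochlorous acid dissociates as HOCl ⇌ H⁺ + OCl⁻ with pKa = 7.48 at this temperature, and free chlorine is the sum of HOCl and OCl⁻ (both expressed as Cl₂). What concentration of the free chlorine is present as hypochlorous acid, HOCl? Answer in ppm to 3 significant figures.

5.07 ppm

[OCl⁻]/[HOCl] = 10^(pH − pKa) = 10^(7.19 − 7.48) = 10^-0.29 = 0.5129.
Fraction as HOCl = 1 / (1 + 0.5129) = 0.661.
HOCl = 0.661 × 7.67 ppm = 5.07 ppm.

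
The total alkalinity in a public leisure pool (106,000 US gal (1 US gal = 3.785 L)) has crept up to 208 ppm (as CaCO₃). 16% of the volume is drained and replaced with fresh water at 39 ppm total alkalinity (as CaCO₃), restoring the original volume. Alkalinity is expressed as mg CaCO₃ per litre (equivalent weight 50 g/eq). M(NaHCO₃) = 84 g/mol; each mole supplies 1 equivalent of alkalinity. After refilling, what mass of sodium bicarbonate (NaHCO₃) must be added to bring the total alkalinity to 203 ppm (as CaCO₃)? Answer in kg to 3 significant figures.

14.9 kg

Volume: 106,000 US gal × 3.785 L/gal = 401,210 L.
After draining 16% and refilling: 208 × 0.84 + 39 × 0.16 = 180.96 ppm.
Deficit to target: 203 − 180.96 = 22.04 mg/L.
As CaCO₃: 22.04 mg/L × 401,210 L = 8843 g; ÷ 50 g/eq ÷ 1 = 176.9 mol NaHCO₃.
Mass: 176.9 × 84 = 14,860 g.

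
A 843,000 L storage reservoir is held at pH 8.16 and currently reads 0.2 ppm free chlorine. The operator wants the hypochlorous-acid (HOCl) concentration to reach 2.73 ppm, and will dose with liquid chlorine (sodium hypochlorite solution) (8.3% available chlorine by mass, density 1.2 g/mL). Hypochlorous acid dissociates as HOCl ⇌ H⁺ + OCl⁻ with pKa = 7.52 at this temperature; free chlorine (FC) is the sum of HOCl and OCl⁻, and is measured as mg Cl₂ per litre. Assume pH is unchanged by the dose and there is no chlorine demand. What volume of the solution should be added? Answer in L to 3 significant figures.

[OCl⁻]/[HOCl] = 10^(pH − pKa) = 10^(8.16 − 7.52) = 4.365; fraction as HOCl = 1/(1 + 4.365) = 0.1864.
Free chlorine required for 2.73 ppm HOCl: 2.73 / 0.1864 = 14.65 ppm.
FC to add: 14.65 − 0.2 = 14.45 mg/L as Cl₂.
Cl₂ equivalent: 14.45 mg/L × 843,000 L = 12,180 g.
Product at 8.3% available Cl: 12,180 / 0.083 = 146,700 g.
Volume: 146,700 g ÷ 1.2 g/mL = 122,300 mL.

122 L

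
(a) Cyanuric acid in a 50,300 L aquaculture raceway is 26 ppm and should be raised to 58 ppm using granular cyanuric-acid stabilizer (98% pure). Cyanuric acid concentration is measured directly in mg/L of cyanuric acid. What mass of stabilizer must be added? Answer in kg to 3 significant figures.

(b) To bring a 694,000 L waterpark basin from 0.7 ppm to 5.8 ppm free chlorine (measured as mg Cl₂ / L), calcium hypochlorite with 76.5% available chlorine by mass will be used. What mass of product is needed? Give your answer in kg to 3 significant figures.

(a) CYA to add: (58 − 26) = 32 mg/L × 50,300 L = 1610 g cyanuric acid.
(a) At 98% purity: 1610 / 0.98 = 1642 g product.

(b) Chlorine deficit: 5.8 − 0.7 = 5.1 ppm = 5.1 mg/L as Cl₂.
(b) Cl₂ equivalent needed: 5.1 mg/L × 694,000 L = 3,539,000 mg = 3539 g.
(b) Product at 76.5% available chlorine: 3539 / 0.765 = 4627 g.

(a) 1.64 kg; (b) 4.63 kg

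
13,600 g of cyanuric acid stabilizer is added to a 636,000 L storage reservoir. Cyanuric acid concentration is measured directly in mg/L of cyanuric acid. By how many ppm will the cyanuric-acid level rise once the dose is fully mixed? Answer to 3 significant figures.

21.4 ppm

Rise: 13,600 g / 636,000 L × 1000 = 21.38 mg/L.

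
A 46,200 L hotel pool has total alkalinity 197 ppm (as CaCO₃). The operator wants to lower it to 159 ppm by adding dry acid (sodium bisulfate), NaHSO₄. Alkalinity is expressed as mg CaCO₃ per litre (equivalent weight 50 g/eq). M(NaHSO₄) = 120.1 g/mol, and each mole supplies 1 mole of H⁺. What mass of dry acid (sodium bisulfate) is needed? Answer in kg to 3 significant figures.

Alkalinity to neutralize: (197 − 159) = 38 mg/L as CaCO₃ × 46,200 L = 1756 g as CaCO₃.
Equivalents of H⁺ required: 1756 ÷ 50 g/eq = 35.11 eq = 35.11 mol NaHSO₄.
Mass of NaHSO₄: 35.11 × 120.1 = 4217 g.

4.22 kg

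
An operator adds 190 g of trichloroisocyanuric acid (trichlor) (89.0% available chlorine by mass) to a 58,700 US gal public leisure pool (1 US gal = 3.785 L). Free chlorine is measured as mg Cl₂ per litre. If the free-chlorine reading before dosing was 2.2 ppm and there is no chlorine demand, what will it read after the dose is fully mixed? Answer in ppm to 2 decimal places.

2.96 ppm

Volume: 58,700 US gal × 3.785 L/gal = 222,180 L.
Available chlorine delivered: 190 g × 0.89 = 169.1 g as Cl₂.
Concentration rise: 169.1 g / 222,180 L = 0.7611 mg/L = 0.76 ppm.
Final FC: 2.2 + 0.76 = 2.96 ppm.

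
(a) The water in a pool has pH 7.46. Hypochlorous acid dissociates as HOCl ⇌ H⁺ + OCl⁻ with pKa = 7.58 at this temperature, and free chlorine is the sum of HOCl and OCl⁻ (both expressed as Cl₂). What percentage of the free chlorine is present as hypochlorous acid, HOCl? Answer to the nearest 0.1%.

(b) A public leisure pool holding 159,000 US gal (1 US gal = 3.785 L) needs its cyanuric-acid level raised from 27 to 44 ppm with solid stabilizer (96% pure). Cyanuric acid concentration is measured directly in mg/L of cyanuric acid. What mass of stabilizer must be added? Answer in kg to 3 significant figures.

(a) 56.9%; (b) 10.7 kg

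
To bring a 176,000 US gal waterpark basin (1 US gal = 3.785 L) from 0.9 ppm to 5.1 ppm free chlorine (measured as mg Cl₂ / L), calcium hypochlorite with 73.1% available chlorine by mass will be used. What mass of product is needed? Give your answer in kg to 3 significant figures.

Volume: 176,000 US gal × 3.785 L/gal = 666,160 L.
Chlorine deficit: 5.1 − 0.9 = 4.2 ppm = 4.2 mg/L as Cl₂.
Cl₂ equivalent needed: 4.2 mg/L × 666,160 L = 2,798,000 mg = 2798 g.
Product at 73.1% available chlorine: 2798 / 0.731 = 3827 g.

3.83 kg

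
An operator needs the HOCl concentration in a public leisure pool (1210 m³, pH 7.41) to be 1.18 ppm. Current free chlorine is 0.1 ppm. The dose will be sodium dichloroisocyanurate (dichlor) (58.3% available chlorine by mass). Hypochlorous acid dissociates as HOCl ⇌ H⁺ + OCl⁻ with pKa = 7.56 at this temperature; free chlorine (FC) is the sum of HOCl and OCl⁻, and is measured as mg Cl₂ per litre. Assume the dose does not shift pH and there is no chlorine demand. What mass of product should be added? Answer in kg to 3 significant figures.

3.98 kg

Volume: 1210 m³ = 1,210,000 L.
[OCl⁻]/[HOCl] = 10^(pH − pKa) = 10^(7.41 − 7.56) = 0.7079; fraction as HOCl = 1/(1 + 0.7079) = 0.5855.
Free chlorine required for 1.18 ppm HOCl: 1.18 / 0.5855 = 2.015 ppm.
FC to add: 2.015 − 0.1 = 1.915 mg/L as Cl₂.
Cl₂ equivalent: 1.915 mg/L × 1,210,000 L = 2318 g.
Product at 58.3% available Cl: 2318 / 0.583 = 3975 g.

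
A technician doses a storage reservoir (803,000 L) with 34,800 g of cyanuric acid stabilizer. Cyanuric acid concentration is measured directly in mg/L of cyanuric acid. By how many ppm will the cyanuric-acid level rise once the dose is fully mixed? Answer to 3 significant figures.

Rise: 34,800 g / 803,000 L × 1000 = 43.34 mg/L.

43.3 ppm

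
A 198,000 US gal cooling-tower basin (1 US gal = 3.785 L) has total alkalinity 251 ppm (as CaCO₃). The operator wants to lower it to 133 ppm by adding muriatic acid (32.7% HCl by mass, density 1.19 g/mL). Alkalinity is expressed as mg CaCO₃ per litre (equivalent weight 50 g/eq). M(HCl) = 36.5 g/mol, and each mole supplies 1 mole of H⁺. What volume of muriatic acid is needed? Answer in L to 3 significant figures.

166 L

Volume: 198,000 US gal × 3.785 L/gal = 749,430 L.
Alkalinity to neutralize: (251 − 133) = 118 mg/L as CaCO₃ × 749,430 L = 88,430 g as CaCO₃.
Equivalents of H⁺ required: 88,430 ÷ 50 g/eq = 1769 eq = 1769 mol HCl.
Mass of HCl: 1769 × 36.5 = 64,560 g.
Mass of 32.7% solution: 64,560 / 0.327 = 197,400 g.
Volume: 197,400 g ÷ 1.19 g/mL = 165,900 mL.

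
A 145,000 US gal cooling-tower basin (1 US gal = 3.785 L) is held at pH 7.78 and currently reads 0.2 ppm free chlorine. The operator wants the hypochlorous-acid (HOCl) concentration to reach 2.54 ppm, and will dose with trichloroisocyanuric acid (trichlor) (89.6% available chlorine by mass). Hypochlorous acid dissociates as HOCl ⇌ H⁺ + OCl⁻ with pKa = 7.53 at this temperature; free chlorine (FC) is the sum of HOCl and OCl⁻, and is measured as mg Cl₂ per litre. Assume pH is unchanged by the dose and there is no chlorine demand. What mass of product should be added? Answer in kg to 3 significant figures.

4.20 kg

Volume: 145,000 US gal × 3.785 L/gal = 548,825 L.
[OCl⁻]/[HOCl] = 10^(pH − pKa) = 10^(7.78 − 7.53) = 1.778; fraction as HOCl = 1/(1 + 1.778) = 0.3599.
Free chlorine required for 2.54 ppm HOCl: 2.54 / 0.3599 = 7.057 ppm.
FC to add: 7.057 − 0.2 = 6.857 mg/L as Cl₂.
Cl₂ equivalent: 6.857 mg/L × 548,825 L = 3763 g.
Product at 89.6% available Cl: 3763 / 0.896 = 4200 g.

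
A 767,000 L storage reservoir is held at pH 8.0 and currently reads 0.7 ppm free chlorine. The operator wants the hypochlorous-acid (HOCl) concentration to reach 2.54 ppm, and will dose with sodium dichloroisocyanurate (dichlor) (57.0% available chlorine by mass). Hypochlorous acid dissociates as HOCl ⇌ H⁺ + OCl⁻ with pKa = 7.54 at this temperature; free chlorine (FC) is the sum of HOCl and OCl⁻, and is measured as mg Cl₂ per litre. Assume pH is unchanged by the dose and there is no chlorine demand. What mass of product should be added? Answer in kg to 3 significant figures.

12.3 kg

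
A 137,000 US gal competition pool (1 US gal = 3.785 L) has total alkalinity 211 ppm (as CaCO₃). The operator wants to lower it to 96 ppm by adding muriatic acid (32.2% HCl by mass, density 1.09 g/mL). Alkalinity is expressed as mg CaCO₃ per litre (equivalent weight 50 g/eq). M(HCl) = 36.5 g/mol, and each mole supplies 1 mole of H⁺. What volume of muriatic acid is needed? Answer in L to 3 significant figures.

124 L

Volume: 137,000 US gal × 3.785 L/gal = 518,545 L.
Alkalinity to neutralize: (211 − 96) = 115 mg/L as CaCO₃ × 518,545 L = 59,630 g as CaCO₃.
Equivalents of H⁺ required: 59,630 ÷ 50 g/eq = 1193 eq = 1193 mol HCl.
Mass of HCl: 1193 × 36.5 = 43,530 g.
Mass of 32.2% solution: 43,530 / 0.322 = 135,200 g.
Volume: 135,200 g ÷ 1.09 g/mL = 124,000 mL.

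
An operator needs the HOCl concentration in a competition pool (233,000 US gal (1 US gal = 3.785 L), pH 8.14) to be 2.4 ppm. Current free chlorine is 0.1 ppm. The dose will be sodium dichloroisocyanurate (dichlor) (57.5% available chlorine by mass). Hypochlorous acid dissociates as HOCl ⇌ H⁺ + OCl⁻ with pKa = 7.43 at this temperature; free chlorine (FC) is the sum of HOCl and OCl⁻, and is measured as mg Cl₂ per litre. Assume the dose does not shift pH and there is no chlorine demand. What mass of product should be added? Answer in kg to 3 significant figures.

Volume: 233,000 US gal × 3.785 L/gal = 881,905 L.
[OCl⁻]/[HOCl] = 10^(pH − pKa) = 10^(8.14 − 7.43) = 5.129; fraction as HOCl = 1/(1 + 5.129) = 0.1632.
Free chlorine required for 2.4 ppm HOCl: 2.4 / 0.1632 = 14.71 ppm.
FC to add: 14.71 − 0.1 = 14.61 mg/L as Cl₂.
Cl₂ equivalent: 14.61 mg/L × 881,905 L = 12,880 g.
Product at 57.5% available Cl: 12,880 / 0.575 = 22,410 g.

22.4 kg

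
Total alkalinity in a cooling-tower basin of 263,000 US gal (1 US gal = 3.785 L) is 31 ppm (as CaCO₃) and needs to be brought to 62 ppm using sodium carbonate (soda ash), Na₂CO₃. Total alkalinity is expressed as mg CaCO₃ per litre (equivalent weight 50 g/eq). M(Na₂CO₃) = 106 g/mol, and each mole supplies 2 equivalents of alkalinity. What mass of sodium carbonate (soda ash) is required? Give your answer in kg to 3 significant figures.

Volume: 263,000 US gal × 3.785 L/gal = 995,455 L.
Alkalinity to add: (62 − 31) = 31 mg/L as CaCO₃ × 995,455 L = 30,860 g as CaCO₃.
Equivalents: 30,860 g ÷ 50 g/eq = 617.2 eq.
Each mole of Na₂CO₃ supplies 2 eq, so 617.2 / 2 = 308.6 mol.
Mass: 308.6 mol × 106 g/mol = 32,710 g.

32.7 kg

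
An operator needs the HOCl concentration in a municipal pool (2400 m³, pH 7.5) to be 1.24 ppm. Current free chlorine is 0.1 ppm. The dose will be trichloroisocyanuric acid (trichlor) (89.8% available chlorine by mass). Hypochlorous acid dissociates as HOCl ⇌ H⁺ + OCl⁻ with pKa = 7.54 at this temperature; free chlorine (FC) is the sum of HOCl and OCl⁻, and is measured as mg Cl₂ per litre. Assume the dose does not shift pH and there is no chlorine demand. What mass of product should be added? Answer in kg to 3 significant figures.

6.07 kg

Volume: 2400 m³ = 2,400,000 L.
[OCl⁻]/[HOCl] = 10^(pH − pKa) = 10^(7.5 − 7.54) = 0.912; fraction as HOCl = 1/(1 + 0.912) = 0.523.
Free chlorine required for 1.24 ppm HOCl: 1.24 / 0.523 = 2.371 ppm.
FC to add: 2.371 − 0.1 = 2.271 mg/L as Cl₂.
Cl₂ equivalent: 2.271 mg/L × 2,400,000 L = 5450 g.
Product at 89.8% available Cl: 5450 / 0.898 = 6069 g.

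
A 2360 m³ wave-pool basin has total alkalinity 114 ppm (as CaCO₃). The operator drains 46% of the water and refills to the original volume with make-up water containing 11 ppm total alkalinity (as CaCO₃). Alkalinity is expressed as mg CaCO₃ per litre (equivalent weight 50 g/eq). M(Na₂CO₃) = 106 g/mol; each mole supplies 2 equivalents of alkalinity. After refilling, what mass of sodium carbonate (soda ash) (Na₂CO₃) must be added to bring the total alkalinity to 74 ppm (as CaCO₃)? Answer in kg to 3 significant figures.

18.5 kg

Volume: 2360 m³ = 2,360,000 L.
After draining 46% and refilling: 114 × 0.54 + 11 × 0.46 = 66.62 ppm.
Deficit to target: 74 − 66.62 = 7.38 mg/L.
As CaCO₃: 7.38 mg/L × 2,360,000 L = 17,420 g; ÷ 50 g/eq ÷ 2 = 174.2 mol Na₂CO₃.
Mass: 174.2 × 106 = 18,460 g.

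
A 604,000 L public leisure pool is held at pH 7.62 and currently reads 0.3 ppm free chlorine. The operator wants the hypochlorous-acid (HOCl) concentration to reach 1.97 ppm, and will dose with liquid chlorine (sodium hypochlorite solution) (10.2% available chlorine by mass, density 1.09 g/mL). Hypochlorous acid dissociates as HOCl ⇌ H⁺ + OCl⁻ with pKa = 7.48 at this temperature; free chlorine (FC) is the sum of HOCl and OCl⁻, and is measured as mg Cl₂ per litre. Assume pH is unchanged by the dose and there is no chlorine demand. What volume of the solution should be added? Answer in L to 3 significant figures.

23.8 L

[OCl⁻]/[HOCl] = 10^(pH − pKa) = 10^(7.62 − 7.48) = 1.38; fraction as HOCl = 1/(1 + 1.38) = 0.4201.
Free chlorine required for 1.97 ppm HOCl: 1.97 / 0.4201 = 4.689 ppm.
FC to add: 4.689 − 0.3 = 4.389 mg/L as Cl₂.
Cl₂ equivalent: 4.389 mg/L × 604,000 L = 2651 g.
Product at 10.2% available Cl: 2651 / 0.102 = 25,990 g.
Volume: 25,990 g ÷ 1.09 g/mL = 23,850 mL.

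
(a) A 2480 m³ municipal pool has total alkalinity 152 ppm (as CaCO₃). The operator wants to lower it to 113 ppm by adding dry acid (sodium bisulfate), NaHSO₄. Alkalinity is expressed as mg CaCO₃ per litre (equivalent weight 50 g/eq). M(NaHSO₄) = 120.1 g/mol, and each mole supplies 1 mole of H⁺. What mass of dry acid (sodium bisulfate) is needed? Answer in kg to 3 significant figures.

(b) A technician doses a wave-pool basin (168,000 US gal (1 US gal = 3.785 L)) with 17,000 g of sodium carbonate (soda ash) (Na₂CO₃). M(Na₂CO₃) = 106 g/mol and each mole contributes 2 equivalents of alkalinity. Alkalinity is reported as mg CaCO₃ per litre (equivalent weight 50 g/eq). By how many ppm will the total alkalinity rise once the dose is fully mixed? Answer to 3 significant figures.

(a) Volume: 2480 m³ = 2,480,000 L.
(a) Alkalinity to neutralize: (152 − 113) = 39 mg/L as CaCO₃ × 2,480,000 L = 96,720 g as CaCO₃.
(a) Equivalents of H⁺ required: 96,720 ÷ 50 g/eq = 1934 eq = 1934 mol NaHSO₄.
(a) Mass of NaHSO₄: 1934 × 120.1 = 232,300 g.

(b) Volume: 168,000 US gal × 3.785 L/gal = 635,880 L.
(b) Moles of Na₂CO₃: 17,000 g ÷ 106 g/mol = 160.4 mol → 320.8 eq of alkalinity.
(b) As CaCO₃: 320.8 eq × 50 g/eq = 16,040 g.
(b) Rise: 16,040 g / 635,880 L × 1000 = 25.22 mg/L.

(a) 232 kg; (b) 25.2 ppm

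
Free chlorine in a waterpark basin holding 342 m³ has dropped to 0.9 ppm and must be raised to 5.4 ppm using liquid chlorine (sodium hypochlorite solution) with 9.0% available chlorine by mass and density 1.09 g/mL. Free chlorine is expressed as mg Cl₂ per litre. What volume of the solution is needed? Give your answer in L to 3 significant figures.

Volume: 342 m³ = 342,000 L.
Chlorine deficit: 5.4 − 0.9 = 4.5 ppm = 4.5 mg/L as Cl₂.
Cl₂ equivalent needed: 4.5 mg/L × 342,000 L = 1,539,000 mg = 1539 g.
Product at 9.0% available chlorine: 1539 / 0.09 = 17,100 g.
Volume at density 1.09 g/mL: 17,100 g ÷ 1.09 g/mL = 15,690 mL.

15.7 L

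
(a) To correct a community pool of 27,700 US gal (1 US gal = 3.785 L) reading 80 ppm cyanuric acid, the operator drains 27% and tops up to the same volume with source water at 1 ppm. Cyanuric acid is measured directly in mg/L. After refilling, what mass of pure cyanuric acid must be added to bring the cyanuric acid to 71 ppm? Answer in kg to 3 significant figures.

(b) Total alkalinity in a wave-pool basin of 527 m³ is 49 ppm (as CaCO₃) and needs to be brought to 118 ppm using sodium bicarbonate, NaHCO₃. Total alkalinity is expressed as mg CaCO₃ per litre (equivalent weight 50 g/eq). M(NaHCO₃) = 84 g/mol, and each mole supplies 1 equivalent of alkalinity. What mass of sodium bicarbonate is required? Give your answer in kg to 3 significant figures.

(a) Volume: 27,700 US gal × 3.785 L/gal = 104,844 L.
(a) After draining 27% and refilling: 80 × 0.73 + 1 × 0.27 = 58.67 ppm.
(a) Deficit to target: 71 − 58.67 = 12.33 mg/L.
(a) Mass: 12.33 mg/L × 104,844 L = 1293 g cyanuric acid.

(b) Volume: 527 m³ = 527,000 L.
(b) Alkalinity to add: (118 − 49) = 69 mg/L as CaCO₃ × 527,000 L = 36,360 g as CaCO₃.
(b) Equivalents: 36,360 g ÷ 50 g/eq = 727.3 eq.
(b) NaHCO₃ supplies 1 eq per mole → 727.3 mol.
(b) Mass: 727.3 mol × 84 g/mol = 61,090 g.

(a) 1.29 kg; (b) 61.1 kg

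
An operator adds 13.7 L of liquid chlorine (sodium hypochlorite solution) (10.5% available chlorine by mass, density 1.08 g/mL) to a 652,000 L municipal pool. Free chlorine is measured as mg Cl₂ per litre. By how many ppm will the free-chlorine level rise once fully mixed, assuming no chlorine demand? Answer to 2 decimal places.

Mass of solution: 13.7 L × 1000 mL/L × 1.08 g/mL = 14,800 g.
Available chlorine delivered: 14,800 g × 0.105 = 1554 g as Cl₂.
Concentration rise: 1554 g / 652,000 L = 2.383 mg/L = 2.38 ppm.

2.38 ppm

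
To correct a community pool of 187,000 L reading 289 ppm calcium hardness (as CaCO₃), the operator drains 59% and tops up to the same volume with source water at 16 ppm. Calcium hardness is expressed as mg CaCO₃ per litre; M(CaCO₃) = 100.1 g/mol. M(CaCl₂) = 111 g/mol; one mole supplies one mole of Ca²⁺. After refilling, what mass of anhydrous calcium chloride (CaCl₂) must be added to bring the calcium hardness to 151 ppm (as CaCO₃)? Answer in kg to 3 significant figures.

After draining 59% and refilling: 289 × 0.41 + 16 × 0.59 = 127.93 ppm.
Deficit to target: 151 − 127.93 = 23.07 mg/L.
As CaCO₃: 23.07 mg/L × 187,000 L = 4314 g; ÷ 100.1 = 43.1 mol Ca²⁺.
Mass: 43.1 × 111 = 4784 g.

4.78 kg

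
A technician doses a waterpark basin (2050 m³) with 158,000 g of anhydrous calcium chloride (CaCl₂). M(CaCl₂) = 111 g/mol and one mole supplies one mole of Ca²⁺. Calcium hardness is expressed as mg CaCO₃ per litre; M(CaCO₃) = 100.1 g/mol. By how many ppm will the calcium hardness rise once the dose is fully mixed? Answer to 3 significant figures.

69.5 ppm

Volume: 2050 m³ = 2,050,000 L.
Moles of Ca²⁺: 158,000 g ÷ 111 g/mol = 1423 mol.
As CaCO₃: 1423 mol × 100.1 g/mol = 142,500 g.
Rise: 142,500 g / 2,050,000 L × 1000 = 69.5 mg/L.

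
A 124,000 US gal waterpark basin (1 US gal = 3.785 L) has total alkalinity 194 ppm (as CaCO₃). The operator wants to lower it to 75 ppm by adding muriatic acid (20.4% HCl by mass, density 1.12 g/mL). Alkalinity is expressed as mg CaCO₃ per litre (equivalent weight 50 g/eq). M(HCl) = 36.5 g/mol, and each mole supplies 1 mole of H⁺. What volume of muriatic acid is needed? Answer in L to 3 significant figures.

178 L

Volume: 124,000 US gal × 3.785 L/gal = 469,340 L.
Alkalinity to neutralize: (194 − 75) = 119 mg/L as CaCO₃ × 469,340 L = 55,850 g as CaCO₃.
Equivalents of H⁺ required: 55,850 ÷ 50 g/eq = 1117 eq = 1117 mol HCl.
Mass of HCl: 1117 × 36.5 = 40,770 g.
Mass of 20.4% solution: 40,770 / 0.204 = 199,900 g.
Volume: 199,900 g ÷ 1.12 g/mL = 178,400 mL.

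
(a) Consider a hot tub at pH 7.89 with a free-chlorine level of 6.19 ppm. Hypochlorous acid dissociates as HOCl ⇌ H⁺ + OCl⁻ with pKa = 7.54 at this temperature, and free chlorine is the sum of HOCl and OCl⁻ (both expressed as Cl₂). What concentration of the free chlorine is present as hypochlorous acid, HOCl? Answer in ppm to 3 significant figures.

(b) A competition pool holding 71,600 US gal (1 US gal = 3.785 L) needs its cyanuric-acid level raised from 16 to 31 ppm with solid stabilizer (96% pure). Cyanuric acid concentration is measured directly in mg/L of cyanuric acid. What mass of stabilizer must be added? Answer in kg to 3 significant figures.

(a) 1.91 ppm; (b) 4.23 kg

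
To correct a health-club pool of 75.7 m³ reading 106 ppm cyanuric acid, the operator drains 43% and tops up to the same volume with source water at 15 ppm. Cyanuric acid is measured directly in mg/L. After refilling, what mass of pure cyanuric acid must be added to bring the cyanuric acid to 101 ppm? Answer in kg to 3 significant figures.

Volume: 75.7 m³ = 75,700 L.
After draining 43% and refilling: 106 × 0.57 + 15 × 0.43 = 66.87 ppm.
Deficit to target: 101 − 66.87 = 34.13 mg/L.
Mass: 34.13 mg/L × 75,700 L = 2584 g cyanuric acid.

2.58 kg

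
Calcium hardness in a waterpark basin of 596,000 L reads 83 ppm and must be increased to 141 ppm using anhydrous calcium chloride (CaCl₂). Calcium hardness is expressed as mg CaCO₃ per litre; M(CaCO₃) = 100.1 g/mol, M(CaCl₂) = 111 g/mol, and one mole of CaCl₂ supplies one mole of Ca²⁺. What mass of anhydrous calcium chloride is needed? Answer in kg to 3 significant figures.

Hardness to add: (141 − 83) = 58 mg/L as CaCO₃ × 596,000 L = 34,570 g as CaCO₃.
Moles of Ca²⁺ (1 mol Ca²⁺ ≡ 1 mol CaCO₃): 34,570 / 100.1 g/mol = 345.3 mol.
Mass of CaCl₂: 345.3 × 111 = 38,330 g.

38.3 kg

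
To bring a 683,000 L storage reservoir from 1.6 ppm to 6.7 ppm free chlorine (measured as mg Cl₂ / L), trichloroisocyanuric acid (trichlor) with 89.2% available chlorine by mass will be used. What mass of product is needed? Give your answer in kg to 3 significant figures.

Chlorine deficit: 6.7 − 1.6 = 5.1 ppm = 5.1 mg/L as Cl₂.
Cl₂ equivalent needed: 5.1 mg/L × 683,000 L = 3,483,000 mg = 3483 g.
Product at 89.2% available chlorine: 3483 / 0.892 = 3905 g.

3.91 kg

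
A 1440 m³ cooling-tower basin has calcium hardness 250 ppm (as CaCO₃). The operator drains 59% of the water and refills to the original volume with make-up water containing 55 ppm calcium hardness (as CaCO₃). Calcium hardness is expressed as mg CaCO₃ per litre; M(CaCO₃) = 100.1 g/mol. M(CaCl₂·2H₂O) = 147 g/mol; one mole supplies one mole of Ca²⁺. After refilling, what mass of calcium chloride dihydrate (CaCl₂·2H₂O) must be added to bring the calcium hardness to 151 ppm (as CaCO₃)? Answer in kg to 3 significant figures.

33.9 kg

Volume: 1440 m³ = 1,440,000 L.
After draining 59% and refilling: 250 × 0.41 + 55 × 0.59 = 134.95 ppm.
Deficit to target: 151 − 134.95 = 16.05 mg/L.
As CaCO₃: 16.05 mg/L × 1,440,000 L = 23,110 g; ÷ 100.1 = 230.9 mol Ca²⁺.
Mass: 230.9 × 147 = 33,940 g.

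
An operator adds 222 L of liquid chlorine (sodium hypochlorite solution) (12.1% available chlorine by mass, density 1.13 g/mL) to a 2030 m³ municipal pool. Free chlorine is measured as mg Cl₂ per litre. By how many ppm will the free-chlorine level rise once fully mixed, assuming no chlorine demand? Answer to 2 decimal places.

14.95 ppm

Volume: 2030 m³ = 2,030,000 L.
Mass of solution: 222 L × 1000 mL/L × 1.13 g/mL = 250,900 g.
Available chlorine delivered: 250,900 g × 0.121 = 30,350 g as Cl₂.
Concentration rise: 30,350 g / 2,030,000 L = 14.95 mg/L = 14.95 ppm.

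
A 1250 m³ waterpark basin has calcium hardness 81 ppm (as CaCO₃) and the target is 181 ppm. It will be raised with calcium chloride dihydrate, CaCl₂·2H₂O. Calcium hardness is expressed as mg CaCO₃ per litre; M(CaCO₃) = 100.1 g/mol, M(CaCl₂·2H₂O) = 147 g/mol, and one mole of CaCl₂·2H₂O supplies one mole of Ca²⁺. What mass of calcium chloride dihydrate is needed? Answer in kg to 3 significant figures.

Volume: 1250 m³ = 1,250,000 L.
Hardness to add: (181 − 81) = 100 mg/L as CaCO₃ × 1,250,000 L = 125,000 g as CaCO₃.
Moles of Ca²⁺ (1 mol Ca²⁺ ≡ 1 mol CaCO₃): 125,000 / 100.1 g/mol = 1249 mol.
Mass of CaCl₂·2H₂O: 1249 × 147 = 183,600 g.

184 kg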